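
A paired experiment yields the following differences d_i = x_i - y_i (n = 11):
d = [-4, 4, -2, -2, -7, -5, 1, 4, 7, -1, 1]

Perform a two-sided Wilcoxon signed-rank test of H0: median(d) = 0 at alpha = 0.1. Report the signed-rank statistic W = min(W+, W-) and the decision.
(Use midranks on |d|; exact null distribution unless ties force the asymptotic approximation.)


Step 1: Drop any zero differences (none here) and take |d_i|.
|d| = [4, 4, 2, 2, 7, 5, 1, 4, 7, 1, 1]
Step 2: Midrank |d_i| (ties get averaged ranks).
ranks: |4|->7, |4|->7, |2|->4.5, |2|->4.5, |7|->10.5, |5|->9, |1|->2, |4|->7, |7|->10.5, |1|->2, |1|->2
Step 3: Attach original signs; sum ranks with positive sign and with negative sign.
W+ = 7 + 2 + 7 + 10.5 + 2 = 28.5
W- = 7 + 4.5 + 4.5 + 10.5 + 9 + 2 = 37.5
(Check: W+ + W- = 66 should equal n(n+1)/2 = 66.)
Step 4: Test statistic W = min(W+, W-) = 28.5.
Step 5: Ties in |d|, so use the tie-corrected normal approximation.
        E[W] = n(n+1)/4 = 11*12/4 = 33.
        Tie groups: |d|=1 (t=3), |d|=2 (t=2), |d|=4 (t=3), |d|=7 (t=2); sum(t^3 - t) = 60.
        Var[W] = n(n+1)(2n+1)/24 - sum(t^3-t)/48 = 3036/24 - 60/48 = 125.25.
        z = (W - E[W]) / sqrt(Var[W]) = (28.5 - 33) / 11.1915 = -0.4021.
        Two-sided p = 2*Phi(z) = 0.687618.
Step 6: alpha = 0.1. fail to reject H0.

W+ = 28.5, W- = 37.5, W = min = 28.5, p = 0.687618, fail to reject H0.


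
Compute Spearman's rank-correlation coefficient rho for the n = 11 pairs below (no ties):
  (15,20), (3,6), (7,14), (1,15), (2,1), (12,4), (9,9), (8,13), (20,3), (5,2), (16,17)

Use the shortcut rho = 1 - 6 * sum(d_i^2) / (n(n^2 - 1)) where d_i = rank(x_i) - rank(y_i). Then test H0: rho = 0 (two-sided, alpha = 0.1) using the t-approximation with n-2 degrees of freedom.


Step 1: Rank x and y separately (midranks; no ties here).
rank(x): 15->9, 3->3, 7->5, 1->1, 2->2, 12->8, 9->7, 8->6, 20->11, 5->4, 16->10
rank(y): 20->11, 6->5, 14->8, 15->9, 1->1, 4->4, 9->6, 13->7, 3->3, 2->2, 17->10
Step 2: d_i = R_x(i) - R_y(i); compute d_i^2.
  (9-11)^2=4, (3-5)^2=4, (5-8)^2=9, (1-9)^2=64, (2-1)^2=1, (8-4)^2=16, (7-6)^2=1, (6-7)^2=1, (11-3)^2=64, (4-2)^2=4, (10-10)^2=0
sum(d^2) = 168.
Step 3: rho = 1 - 6*168 / (11*(11^2 - 1)) = 1 - 1008/1320 = 0.236364.
Step 4: Under H0, t = rho * sqrt((n-2)/(1-rho^2)) = 0.7298 ~ t(9).
Step 5: Two-sided p-value from the t-distribution with 9 df = 0.484091.
Step 6: alpha = 0.1. fail to reject H0.

rho = 0.2364, p = 0.484091, fail to reject H0 at alpha = 0.1.


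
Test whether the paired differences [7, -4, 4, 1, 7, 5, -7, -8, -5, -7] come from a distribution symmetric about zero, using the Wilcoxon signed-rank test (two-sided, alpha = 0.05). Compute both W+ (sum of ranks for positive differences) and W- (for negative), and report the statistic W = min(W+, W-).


Step 1: Drop any zero differences (none here) and take |d_i|.
|d| = [7, 4, 4, 1, 7, 5, 7, 8, 5, 7]
Step 2: Midrank |d_i| (ties get averaged ranks).
ranks: |7|->7.5, |4|->2.5, |4|->2.5, |1|->1, |7|->7.5, |5|->4.5, |7|->7.5, |8|->10, |5|->4.5, |7|->7.5
Step 3: Attach original signs; sum ranks with positive sign and with negative sign.
W+ = 7.5 + 2.5 + 1 + 7.5 + 4.5 = 23
W- = 2.5 + 7.5 + 10 + 4.5 + 7.5 = 32
(Check: W+ + W- = 55 should equal n(n+1)/2 = 55.)
Step 4: Test statistic W = min(W+, W-) = 23.
Step 5: Ties in |d|, so use the tie-corrected normal approximation.
        E[W] = n(n+1)/4 = 10*11/4 = 27.5.
        Tie groups: |d|=4 (t=2), |d|=5 (t=2), |d|=7 (t=4); sum(t^3 - t) = 72.
        Var[W] = n(n+1)(2n+1)/24 - sum(t^3-t)/48 = 2310/24 - 72/48 = 94.75.
        z = (W - E[W]) / sqrt(Var[W]) = (23 - 27.5) / 9.7340 = -0.4623.
        Two-sided p = 2*Phi(z) = 0.643867.
Step 6: alpha = 0.05. fail to reject H0.

W+ = 23, W- = 32, W = min = 23, p = 0.643867, fail to reject H0.


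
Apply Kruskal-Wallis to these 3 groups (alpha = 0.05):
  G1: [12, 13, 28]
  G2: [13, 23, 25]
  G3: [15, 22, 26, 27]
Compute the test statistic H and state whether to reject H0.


Step 1: Combine all N = 10 observations and assign midranks.
sorted (value, group, rank): (12,G1,1), (13,G1,2.5), (13,G2,2.5), (15,G3,4), (22,G3,5), (23,G2,6), (25,G2,7), (26,G3,8), (27,G3,9), (28,G1,10)
Step 2: Sum ranks within each group.
R_1 = 13.5 (n_1 = 3)
R_2 = 15.5 (n_2 = 3)
R_3 = 26 (n_3 = 4)
Step 3: H = 12/(N(N+1)) * sum(R_i^2/n_i) - 3(N+1)
     = 12/(10*11) * (13.5^2/3 + 15.5^2/3 + 26^2/4) - 3*11
     = 0.109091 * 309.833 - 33
     = 0.800000.
Step 4: Ties present; correction factor C = 1 - 6/(10^3 - 10) = 0.993939. Corrected H = 0.800000 / 0.993939 = 0.804878.
Step 5: Under H0, H ~ chi^2(2); p-value = 0.668687.
Step 6: alpha = 0.05. fail to reject H0.

H = 0.8049, df = 2, p = 0.668687, fail to reject H0.


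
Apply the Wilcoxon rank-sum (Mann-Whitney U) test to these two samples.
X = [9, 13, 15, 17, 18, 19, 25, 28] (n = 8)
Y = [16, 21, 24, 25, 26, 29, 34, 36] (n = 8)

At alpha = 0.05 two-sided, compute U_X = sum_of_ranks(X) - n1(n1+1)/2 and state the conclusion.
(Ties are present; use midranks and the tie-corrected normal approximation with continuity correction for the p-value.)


Step 1: Combine and sort all 16 observations; assign midranks.
sorted (value, group): (9,X), (13,X), (15,X), (16,Y), (17,X), (18,X), (19,X), (21,Y), (24,Y), (25,X), (25,Y), (26,Y), (28,X), (29,Y), (34,Y), (36,Y)
ranks: 9->1, 13->2, 15->3, 16->4, 17->5, 18->6, 19->7, 21->8, 24->9, 25->10.5, 25->10.5, 26->12, 28->13, 29->14, 34->15, 36->16
Step 2: Rank sum for X: R1 = 1 + 2 + 3 + 5 + 6 + 7 + 10.5 + 13 = 47.5.
Step 3: U_X = R1 - n1(n1+1)/2 = 47.5 - 8*9/2 = 47.5 - 36 = 11.5.
       U_Y = n1*n2 - U_X = 64 - 11.5 = 52.5.
Step 4: Ties are present, so use the tie-corrected normal approximation (with continuity correction) for the p-value.
Step 5: p-value = 0.035556; compare to alpha = 0.05. reject H0.

U_X = 11.5, p = 0.035556, reject H0 at alpha = 0.05.


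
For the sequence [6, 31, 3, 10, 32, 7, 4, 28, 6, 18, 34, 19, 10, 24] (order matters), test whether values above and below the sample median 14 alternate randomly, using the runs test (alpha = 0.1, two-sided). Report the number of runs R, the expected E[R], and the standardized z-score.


Step 1: Compute median = 14; label A = above, B = below.
Labels in order: BABBABBABAAABA  (n_A = 7, n_B = 7)
Step 2: Count runs R = 10.
Step 3: Under H0 (random ordering), E[R] = 2*n_A*n_B/(n_A+n_B) + 1 = 2*7*7/14 + 1 = 8.0000.
        Var[R] = 2*n_A*n_B*(2*n_A*n_B - n_A - n_B) / ((n_A+n_B)^2 * (n_A+n_B-1)) = 8232/2548 = 3.2308.
        SD[R] = 1.7974.
Step 4: Continuity-corrected z = (R - 0.5 - E[R]) / SD[R] = (10 - 0.5 - 8.0000) / 1.7974 = 0.8345.
Step 5: Two-sided p-value via normal approximation = 2*(1 - Phi(|z|)) = 0.403986.
Step 6: alpha = 0.1. fail to reject H0.

R = 10, z = 0.8345, p = 0.403986, fail to reject H0.


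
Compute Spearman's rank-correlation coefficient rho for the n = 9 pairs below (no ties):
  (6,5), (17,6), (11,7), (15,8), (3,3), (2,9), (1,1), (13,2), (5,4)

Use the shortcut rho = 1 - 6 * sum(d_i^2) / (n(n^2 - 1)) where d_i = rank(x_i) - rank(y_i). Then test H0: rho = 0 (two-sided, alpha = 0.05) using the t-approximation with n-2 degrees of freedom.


Step 1: Rank x and y separately (midranks; no ties here).
rank(x): 6->5, 17->9, 11->6, 15->8, 3->3, 2->2, 1->1, 13->7, 5->4
rank(y): 5->5, 6->6, 7->7, 8->8, 3->3, 9->9, 1->1, 2->2, 4->4
Step 2: d_i = R_x(i) - R_y(i); compute d_i^2.
  (5-5)^2=0, (9-6)^2=9, (6-7)^2=1, (8-8)^2=0, (3-3)^2=0, (2-9)^2=49, (1-1)^2=0, (7-2)^2=25, (4-4)^2=0
sum(d^2) = 84.
Step 3: rho = 1 - 6*84 / (9*(9^2 - 1)) = 1 - 504/720 = 0.300000.
Step 4: Under H0, t = rho * sqrt((n-2)/(1-rho^2)) = 0.8321 ~ t(7).
Step 5: Two-sided p-value from the t-distribution with 7 df = 0.432845.
Step 6: alpha = 0.05. fail to reject H0.

rho = 0.3000, p = 0.432845, fail to reject H0 at alpha = 0.05.


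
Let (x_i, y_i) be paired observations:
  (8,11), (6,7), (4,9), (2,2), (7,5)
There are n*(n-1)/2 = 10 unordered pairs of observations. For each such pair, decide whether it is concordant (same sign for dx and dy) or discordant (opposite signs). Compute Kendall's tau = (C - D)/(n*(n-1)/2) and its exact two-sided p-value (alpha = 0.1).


Step 1: Enumerate the 10 unordered pairs (i,j) with i<j and classify each by sign(x_j-x_i) * sign(y_j-y_i).
  (1,2):dx=-2,dy=-4->C; (1,3):dx=-4,dy=-2->C; (1,4):dx=-6,dy=-9->C; (1,5):dx=-1,dy=-6->C
  (2,3):dx=-2,dy=+2->D; (2,4):dx=-4,dy=-5->C; (2,5):dx=+1,dy=-2->D; (3,4):dx=-2,dy=-7->C
  (3,5):dx=+3,dy=-4->D; (4,5):dx=+5,dy=+3->C
Step 2: C = 7, D = 3, total pairs = 10.
Step 3: tau = (C - D)/(n(n-1)/2) = (7 - 3)/10 = 0.400000.
Step 4: Exact two-sided p-value (enumerate n! = 120 permutations of y under H0): p = 0.483333.
Step 5: alpha = 0.1. fail to reject H0.

tau_b = 0.4000 (C=7, D=3), p = 0.483333, fail to reject H0.


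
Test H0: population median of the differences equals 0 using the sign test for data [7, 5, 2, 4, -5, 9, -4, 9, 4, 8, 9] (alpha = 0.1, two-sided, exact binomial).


Step 1: Discard zero differences. Original n = 11; n_eff = number of nonzero differences = 11.
Nonzero differences (with sign): +7, +5, +2, +4, -5, +9, -4, +9, +4, +8, +9
Step 2: Count signs: positive = 9, negative = 2.
Step 3: Under H0: P(positive) = 0.5, so the number of positives S ~ Bin(11, 0.5).
Step 4: Two-sided exact p-value = sum of Bin(11,0.5) probabilities at or below the observed probability = 0.065430.
Step 5: alpha = 0.1. reject H0.

n_eff = 11, pos = 9, neg = 2, p = 0.065430, reject H0.


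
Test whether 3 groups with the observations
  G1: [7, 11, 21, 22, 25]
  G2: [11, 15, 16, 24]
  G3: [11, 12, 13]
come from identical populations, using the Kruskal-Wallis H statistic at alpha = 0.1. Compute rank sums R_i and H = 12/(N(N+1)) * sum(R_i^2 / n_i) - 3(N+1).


Step 1: Combine all N = 12 observations and assign midranks.
sorted (value, group, rank): (7,G1,1), (11,G1,3), (11,G2,3), (11,G3,3), (12,G3,5), (13,G3,6), (15,G2,7), (16,G2,8), (21,G1,9), (22,G1,10), (24,G2,11), (25,G1,12)
Step 2: Sum ranks within each group.
R_1 = 35 (n_1 = 5)
R_2 = 29 (n_2 = 4)
R_3 = 14 (n_3 = 3)
Step 3: H = 12/(N(N+1)) * sum(R_i^2/n_i) - 3(N+1)
     = 12/(12*13) * (35^2/5 + 29^2/4 + 14^2/3) - 3*13
     = 0.076923 * 520.583 - 39
     = 1.044872.
Step 4: Ties present; correction factor C = 1 - 24/(12^3 - 12) = 0.986014. Corrected H = 1.044872 / 0.986014 = 1.059693.
Step 5: Under H0, H ~ chi^2(2); p-value = 0.588695.
Step 6: alpha = 0.1. fail to reject H0.

H = 1.0597, df = 2, p = 0.588695, fail to reject H0.


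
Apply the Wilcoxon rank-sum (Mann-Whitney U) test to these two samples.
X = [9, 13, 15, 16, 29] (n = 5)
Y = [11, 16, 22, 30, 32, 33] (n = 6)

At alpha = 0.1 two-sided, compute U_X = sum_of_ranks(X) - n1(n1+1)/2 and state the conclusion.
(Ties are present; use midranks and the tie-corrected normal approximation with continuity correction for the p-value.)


Step 1: Combine and sort all 11 observations; assign midranks.
sorted (value, group): (9,X), (11,Y), (13,X), (15,X), (16,X), (16,Y), (22,Y), (29,X), (30,Y), (32,Y), (33,Y)
ranks: 9->1, 11->2, 13->3, 15->4, 16->5.5, 16->5.5, 22->7, 29->8, 30->9, 32->10, 33->11
Step 2: Rank sum for X: R1 = 1 + 3 + 4 + 5.5 + 8 = 21.5.
Step 3: U_X = R1 - n1(n1+1)/2 = 21.5 - 5*6/2 = 21.5 - 15 = 6.5.
       U_Y = n1*n2 - U_X = 30 - 6.5 = 23.5.
Step 4: Ties are present, so use the tie-corrected normal approximation (with continuity correction) for the p-value.
Step 5: p-value = 0.143215; compare to alpha = 0.1. fail to reject H0.

U_X = 6.5, p = 0.143215, fail to reject H0 at alpha = 0.1.


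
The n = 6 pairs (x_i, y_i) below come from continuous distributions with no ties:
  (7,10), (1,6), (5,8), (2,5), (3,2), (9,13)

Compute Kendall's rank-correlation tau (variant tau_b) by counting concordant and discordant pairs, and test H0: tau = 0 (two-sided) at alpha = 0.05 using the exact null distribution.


Step 1: Enumerate the 15 unordered pairs (i,j) with i<j and classify each by sign(x_j-x_i) * sign(y_j-y_i).
  (1,2):dx=-6,dy=-4->C; (1,3):dx=-2,dy=-2->C; (1,4):dx=-5,dy=-5->C; (1,5):dx=-4,dy=-8->C
  (1,6):dx=+2,dy=+3->C; (2,3):dx=+4,dy=+2->C; (2,4):dx=+1,dy=-1->D; (2,5):dx=+2,dy=-4->D
  (2,6):dx=+8,dy=+7->C; (3,4):dx=-3,dy=-3->C; (3,5):dx=-2,dy=-6->C; (3,6):dx=+4,dy=+5->C
  (4,5):dx=+1,dy=-3->D; (4,6):dx=+7,dy=+8->C; (5,6):dx=+6,dy=+11->C
Step 2: C = 12, D = 3, total pairs = 15.
Step 3: tau = (C - D)/(n(n-1)/2) = (12 - 3)/15 = 0.600000.
Step 4: Exact two-sided p-value (enumerate n! = 720 permutations of y under H0): p = 0.136111.
Step 5: alpha = 0.05. fail to reject H0.

tau_b = 0.6000 (C=12, D=3), p = 0.136111, fail to reject H0.


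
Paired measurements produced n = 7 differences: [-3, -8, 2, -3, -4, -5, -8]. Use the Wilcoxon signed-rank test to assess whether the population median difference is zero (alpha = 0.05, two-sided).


Step 1: Drop any zero differences (none here) and take |d_i|.
|d| = [3, 8, 2, 3, 4, 5, 8]
Step 2: Midrank |d_i| (ties get averaged ranks).
ranks: |3|->2.5, |8|->6.5, |2|->1, |3|->2.5, |4|->4, |5|->5, |8|->6.5
Step 3: Attach original signs; sum ranks with positive sign and with negative sign.
W+ = 1 = 1
W- = 2.5 + 6.5 + 2.5 + 4 + 5 + 6.5 = 27
(Check: W+ + W- = 28 should equal n(n+1)/2 = 28.)
Step 4: Test statistic W = min(W+, W-) = 1.
Step 5: Ties in |d|, so use the tie-corrected normal approximation.
        E[W] = n(n+1)/4 = 7*8/4 = 14.
        Tie groups: |d|=3 (t=2), |d|=8 (t=2); sum(t^3 - t) = 12.
        Var[W] = n(n+1)(2n+1)/24 - sum(t^3-t)/48 = 840/24 - 12/48 = 34.75.
        z = (W - E[W]) / sqrt(Var[W]) = (1 - 14) / 5.8949 = -2.2053.
        Two-sided p = 2*Phi(z) = 0.027434.
Step 6: alpha = 0.05. reject H0.

W+ = 1, W- = 27, W = min = 1, p = 0.027434, reject H0.


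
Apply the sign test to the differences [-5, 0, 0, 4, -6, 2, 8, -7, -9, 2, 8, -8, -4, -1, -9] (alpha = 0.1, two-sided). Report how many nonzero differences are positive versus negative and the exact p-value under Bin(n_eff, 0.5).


Step 1: Discard zero differences. Original n = 15; n_eff = number of nonzero differences = 13.
Nonzero differences (with sign): -5, +4, -6, +2, +8, -7, -9, +2, +8, -8, -4, -1, -9
Step 2: Count signs: positive = 5, negative = 8.
Step 3: Under H0: P(positive) = 0.5, so the number of positives S ~ Bin(13, 0.5).
Step 4: Two-sided exact p-value = sum of Bin(13,0.5) probabilities at or below the observed probability = 0.581055.
Step 5: alpha = 0.1. fail to reject H0.

n_eff = 13, pos = 5, neg = 8, p = 0.581055, fail to reject H0.


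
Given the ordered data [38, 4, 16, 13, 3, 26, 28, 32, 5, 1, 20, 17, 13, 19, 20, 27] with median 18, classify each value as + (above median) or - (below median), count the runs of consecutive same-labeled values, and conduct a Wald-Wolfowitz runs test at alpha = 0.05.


Step 1: Compute median = 18; label A = above, B = below.
Labels in order: ABBBBAAABBABBAAA  (n_A = 8, n_B = 8)
Step 2: Count runs R = 7.
Step 3: Under H0 (random ordering), E[R] = 2*n_A*n_B/(n_A+n_B) + 1 = 2*8*8/16 + 1 = 9.0000.
        Var[R] = 2*n_A*n_B*(2*n_A*n_B - n_A - n_B) / ((n_A+n_B)^2 * (n_A+n_B-1)) = 14336/3840 = 3.7333.
        SD[R] = 1.9322.
Step 4: Continuity-corrected z = (R + 0.5 - E[R]) / SD[R] = (7 + 0.5 - 9.0000) / 1.9322 = -0.7763.
Step 5: Two-sided p-value via normal approximation = 2*(1 - Phi(|z|)) = 0.437558.
Step 6: alpha = 0.05. fail to reject H0.

R = 7, z = -0.7763, p = 0.437558, fail to reject H0.


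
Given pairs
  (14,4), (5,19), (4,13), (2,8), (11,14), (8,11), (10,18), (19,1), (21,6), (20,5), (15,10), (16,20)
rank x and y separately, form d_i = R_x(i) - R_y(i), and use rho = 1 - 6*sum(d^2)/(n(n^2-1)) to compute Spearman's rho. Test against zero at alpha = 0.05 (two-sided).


Step 1: Rank x and y separately (midranks; no ties here).
rank(x): 14->7, 5->3, 4->2, 2->1, 11->6, 8->4, 10->5, 19->10, 21->12, 20->11, 15->8, 16->9
rank(y): 4->2, 19->11, 13->8, 8->5, 14->9, 11->7, 18->10, 1->1, 6->4, 5->3, 10->6, 20->12
Step 2: d_i = R_x(i) - R_y(i); compute d_i^2.
  (7-2)^2=25, (3-11)^2=64, (2-8)^2=36, (1-5)^2=16, (6-9)^2=9, (4-7)^2=9, (5-10)^2=25, (10-1)^2=81, (12-4)^2=64, (11-3)^2=64, (8-6)^2=4, (9-12)^2=9
sum(d^2) = 406.
Step 3: rho = 1 - 6*406 / (12*(12^2 - 1)) = 1 - 2436/1716 = -0.419580.
Step 4: Under H0, t = rho * sqrt((n-2)/(1-rho^2)) = -1.4617 ~ t(10).
Step 5: Two-sided p-value from the t-distribution with 10 df = 0.174519.
Step 6: alpha = 0.05. fail to reject H0.

rho = -0.4196, p = 0.174519, fail to reject H0 at alpha = 0.05.


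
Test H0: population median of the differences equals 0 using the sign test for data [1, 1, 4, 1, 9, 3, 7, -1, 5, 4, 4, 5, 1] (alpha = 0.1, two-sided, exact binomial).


Step 1: Discard zero differences. Original n = 13; n_eff = number of nonzero differences = 13.
Nonzero differences (with sign): +1, +1, +4, +1, +9, +3, +7, -1, +5, +4, +4, +5, +1
Step 2: Count signs: positive = 12, negative = 1.
Step 3: Under H0: P(positive) = 0.5, so the number of positives S ~ Bin(13, 0.5).
Step 4: Two-sided exact p-value = sum of Bin(13,0.5) probabilities at or below the observed probability = 0.003418.
Step 5: alpha = 0.1. reject H0.

n_eff = 13, pos = 12, neg = 1, p = 0.003418, reject H0.


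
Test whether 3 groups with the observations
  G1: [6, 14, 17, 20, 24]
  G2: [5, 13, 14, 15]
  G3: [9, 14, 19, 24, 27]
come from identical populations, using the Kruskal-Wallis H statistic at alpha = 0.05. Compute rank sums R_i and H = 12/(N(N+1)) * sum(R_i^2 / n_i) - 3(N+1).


Step 1: Combine all N = 14 observations and assign midranks.
sorted (value, group, rank): (5,G2,1), (6,G1,2), (9,G3,3), (13,G2,4), (14,G1,6), (14,G2,6), (14,G3,6), (15,G2,8), (17,G1,9), (19,G3,10), (20,G1,11), (24,G1,12.5), (24,G3,12.5), (27,G3,14)
Step 2: Sum ranks within each group.
R_1 = 40.5 (n_1 = 5)
R_2 = 19 (n_2 = 4)
R_3 = 45.5 (n_3 = 5)
Step 3: H = 12/(N(N+1)) * sum(R_i^2/n_i) - 3(N+1)
     = 12/(14*15) * (40.5^2/5 + 19^2/4 + 45.5^2/5) - 3*15
     = 0.057143 * 832.35 - 45
     = 2.562857.
Step 4: Ties present; correction factor C = 1 - 30/(14^3 - 14) = 0.989011. Corrected H = 2.562857 / 0.989011 = 2.591333.
Step 5: Under H0, H ~ chi^2(2); p-value = 0.273715.
Step 6: alpha = 0.05. fail to reject H0.

H = 2.5913, df = 2, p = 0.273715, fail to reject H0.


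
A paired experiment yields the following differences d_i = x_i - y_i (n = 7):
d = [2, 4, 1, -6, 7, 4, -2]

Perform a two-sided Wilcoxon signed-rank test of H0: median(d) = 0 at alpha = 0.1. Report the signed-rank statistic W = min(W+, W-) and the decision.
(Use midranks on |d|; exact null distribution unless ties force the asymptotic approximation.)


Step 1: Drop any zero differences (none here) and take |d_i|.
|d| = [2, 4, 1, 6, 7, 4, 2]
Step 2: Midrank |d_i| (ties get averaged ranks).
ranks: |2|->2.5, |4|->4.5, |1|->1, |6|->6, |7|->7, |4|->4.5, |2|->2.5
Step 3: Attach original signs; sum ranks with positive sign and with negative sign.
W+ = 2.5 + 4.5 + 1 + 7 + 4.5 = 19.5
W- = 6 + 2.5 = 8.5
(Check: W+ + W- = 28 should equal n(n+1)/2 = 28.)
Step 4: Test statistic W = min(W+, W-) = 8.5.
Step 5: Ties in |d|, so use the tie-corrected normal approximation.
        E[W] = n(n+1)/4 = 7*8/4 = 14.
        Tie groups: |d|=2 (t=2), |d|=4 (t=2); sum(t^3 - t) = 12.
        Var[W] = n(n+1)(2n+1)/24 - sum(t^3-t)/48 = 840/24 - 12/48 = 34.75.
        z = (W - E[W]) / sqrt(Var[W]) = (8.5 - 14) / 5.8949 = -0.9330.
        Two-sided p = 2*Phi(z) = 0.350816.
Step 6: alpha = 0.1. fail to reject H0.

W+ = 19.5, W- = 8.5, W = min = 8.5, p = 0.350816, fail to reject H0.


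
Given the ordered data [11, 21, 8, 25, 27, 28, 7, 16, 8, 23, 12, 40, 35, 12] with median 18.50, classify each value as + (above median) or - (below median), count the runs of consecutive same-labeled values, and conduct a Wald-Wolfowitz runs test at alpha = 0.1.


Step 1: Compute median = 18.50; label A = above, B = below.
Labels in order: BABAAABBBABAAB  (n_A = 7, n_B = 7)
Step 2: Count runs R = 9.
Step 3: Under H0 (random ordering), E[R] = 2*n_A*n_B/(n_A+n_B) + 1 = 2*7*7/14 + 1 = 8.0000.
        Var[R] = 2*n_A*n_B*(2*n_A*n_B - n_A - n_B) / ((n_A+n_B)^2 * (n_A+n_B-1)) = 8232/2548 = 3.2308.
        SD[R] = 1.7974.
Step 4: Continuity-corrected z = (R - 0.5 - E[R]) / SD[R] = (9 - 0.5 - 8.0000) / 1.7974 = 0.2782.
Step 5: Two-sided p-value via normal approximation = 2*(1 - Phi(|z|)) = 0.780879.
Step 6: alpha = 0.1. fail to reject H0.

R = 9, z = 0.2782, p = 0.780879, fail to reject H0.


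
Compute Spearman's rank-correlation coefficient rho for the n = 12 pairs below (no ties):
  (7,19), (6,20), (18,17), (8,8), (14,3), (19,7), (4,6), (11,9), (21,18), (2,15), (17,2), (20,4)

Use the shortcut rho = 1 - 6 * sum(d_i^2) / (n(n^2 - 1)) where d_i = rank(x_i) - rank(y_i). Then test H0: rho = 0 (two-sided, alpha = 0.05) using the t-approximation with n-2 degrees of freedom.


Step 1: Rank x and y separately (midranks; no ties here).
rank(x): 7->4, 6->3, 18->9, 8->5, 14->7, 19->10, 4->2, 11->6, 21->12, 2->1, 17->8, 20->11
rank(y): 19->11, 20->12, 17->9, 8->6, 3->2, 7->5, 6->4, 9->7, 18->10, 15->8, 2->1, 4->3
Step 2: d_i = R_x(i) - R_y(i); compute d_i^2.
  (4-11)^2=49, (3-12)^2=81, (9-9)^2=0, (5-6)^2=1, (7-2)^2=25, (10-5)^2=25, (2-4)^2=4, (6-7)^2=1, (12-10)^2=4, (1-8)^2=49, (8-1)^2=49, (11-3)^2=64
sum(d^2) = 352.
Step 3: rho = 1 - 6*352 / (12*(12^2 - 1)) = 1 - 2112/1716 = -0.230769.
Step 4: Under H0, t = rho * sqrt((n-2)/(1-rho^2)) = -0.7500 ~ t(10).
Step 5: Two-sided p-value from the t-distribution with 10 df = 0.470532.
Step 6: alpha = 0.05. fail to reject H0.

rho = -0.2308, p = 0.470532, fail to reject H0 at alpha = 0.05.


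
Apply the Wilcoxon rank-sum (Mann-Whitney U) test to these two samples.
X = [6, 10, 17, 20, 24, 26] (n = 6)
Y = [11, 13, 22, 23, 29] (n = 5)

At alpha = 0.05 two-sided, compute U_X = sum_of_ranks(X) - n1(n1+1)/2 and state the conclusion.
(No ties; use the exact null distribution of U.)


Step 1: Combine and sort all 11 observations; assign midranks.
sorted (value, group): (6,X), (10,X), (11,Y), (13,Y), (17,X), (20,X), (22,Y), (23,Y), (24,X), (26,X), (29,Y)
ranks: 6->1, 10->2, 11->3, 13->4, 17->5, 20->6, 22->7, 23->8, 24->9, 26->10, 29->11
Step 2: Rank sum for X: R1 = 1 + 2 + 5 + 6 + 9 + 10 = 33.
Step 3: U_X = R1 - n1(n1+1)/2 = 33 - 6*7/2 = 33 - 21 = 12.
       U_Y = n1*n2 - U_X = 30 - 12 = 18.
Step 4: No ties, so the exact null distribution of U (based on enumerating the C(11,6) = 462 equally likely rank assignments) gives the two-sided p-value.
Step 5: p-value = 0.662338; compare to alpha = 0.05. fail to reject H0.

U_X = 12, p = 0.662338, fail to reject H0 at alpha = 0.05.


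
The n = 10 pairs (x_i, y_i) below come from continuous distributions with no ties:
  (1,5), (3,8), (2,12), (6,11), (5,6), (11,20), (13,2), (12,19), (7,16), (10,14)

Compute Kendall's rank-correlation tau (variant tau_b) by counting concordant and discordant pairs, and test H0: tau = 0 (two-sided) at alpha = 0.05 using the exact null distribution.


Step 1: Enumerate the 45 unordered pairs (i,j) with i<j and classify each by sign(x_j-x_i) * sign(y_j-y_i).
  (1,2):dx=+2,dy=+3->C; (1,3):dx=+1,dy=+7->C; (1,4):dx=+5,dy=+6->C; (1,5):dx=+4,dy=+1->C
  (1,6):dx=+10,dy=+15->C; (1,7):dx=+12,dy=-3->D; (1,8):dx=+11,dy=+14->C; (1,9):dx=+6,dy=+11->C
  (1,10):dx=+9,dy=+9->C; (2,3):dx=-1,dy=+4->D; (2,4):dx=+3,dy=+3->C; (2,5):dx=+2,dy=-2->D
  (2,6):dx=+8,dy=+12->C; (2,7):dx=+10,dy=-6->D; (2,8):dx=+9,dy=+11->C; (2,9):dx=+4,dy=+8->C
  (2,10):dx=+7,dy=+6->C; (3,4):dx=+4,dy=-1->D; (3,5):dx=+3,dy=-6->D; (3,6):dx=+9,dy=+8->C
  (3,7):dx=+11,dy=-10->D; (3,8):dx=+10,dy=+7->C; (3,9):dx=+5,dy=+4->C; (3,10):dx=+8,dy=+2->C
  (4,5):dx=-1,dy=-5->C; (4,6):dx=+5,dy=+9->C; (4,7):dx=+7,dy=-9->D; (4,8):dx=+6,dy=+8->C
  (4,9):dx=+1,dy=+5->C; (4,10):dx=+4,dy=+3->C; (5,6):dx=+6,dy=+14->C; (5,7):dx=+8,dy=-4->D
  (5,8):dx=+7,dy=+13->C; (5,9):dx=+2,dy=+10->C; (5,10):dx=+5,dy=+8->C; (6,7):dx=+2,dy=-18->D
  (6,8):dx=+1,dy=-1->D; (6,9):dx=-4,dy=-4->C; (6,10):dx=-1,dy=-6->C; (7,8):dx=-1,dy=+17->D
  (7,9):dx=-6,dy=+14->D; (7,10):dx=-3,dy=+12->D; (8,9):dx=-5,dy=-3->C; (8,10):dx=-2,dy=-5->C
  (9,10):dx=+3,dy=-2->D
Step 2: C = 30, D = 15, total pairs = 45.
Step 3: tau = (C - D)/(n(n-1)/2) = (30 - 15)/45 = 0.333333.
Step 4: Exact two-sided p-value (enumerate n! = 3628800 permutations of y under H0): p = 0.216373.
Step 5: alpha = 0.05. fail to reject H0.

tau_b = 0.3333 (C=30, D=15), p = 0.216373, fail to reject H0.


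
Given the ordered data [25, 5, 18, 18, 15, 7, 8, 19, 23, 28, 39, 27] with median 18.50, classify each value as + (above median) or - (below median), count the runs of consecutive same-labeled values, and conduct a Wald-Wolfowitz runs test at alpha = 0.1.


Step 1: Compute median = 18.50; label A = above, B = below.
Labels in order: ABBBBBBAAAAA  (n_A = 6, n_B = 6)
Step 2: Count runs R = 3.
Step 3: Under H0 (random ordering), E[R] = 2*n_A*n_B/(n_A+n_B) + 1 = 2*6*6/12 + 1 = 7.0000.
        Var[R] = 2*n_A*n_B*(2*n_A*n_B - n_A - n_B) / ((n_A+n_B)^2 * (n_A+n_B-1)) = 4320/1584 = 2.7273.
        SD[R] = 1.6514.
Step 4: Continuity-corrected z = (R + 0.5 - E[R]) / SD[R] = (3 + 0.5 - 7.0000) / 1.6514 = -2.1194.
Step 5: Two-sided p-value via normal approximation = 2*(1 - Phi(|z|)) = 0.034060.
Step 6: alpha = 0.1. reject H0.

R = 3, z = -2.1194, p = 0.034060, reject H0.


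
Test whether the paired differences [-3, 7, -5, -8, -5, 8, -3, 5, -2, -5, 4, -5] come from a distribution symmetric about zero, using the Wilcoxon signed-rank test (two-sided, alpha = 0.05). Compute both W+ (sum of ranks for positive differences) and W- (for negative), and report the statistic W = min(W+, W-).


Step 1: Drop any zero differences (none here) and take |d_i|.
|d| = [3, 7, 5, 8, 5, 8, 3, 5, 2, 5, 4, 5]
Step 2: Midrank |d_i| (ties get averaged ranks).
ranks: |3|->2.5, |7|->10, |5|->7, |8|->11.5, |5|->7, |8|->11.5, |3|->2.5, |5|->7, |2|->1, |5|->7, |4|->4, |5|->7
Step 3: Attach original signs; sum ranks with positive sign and with negative sign.
W+ = 10 + 11.5 + 7 + 4 = 32.5
W- = 2.5 + 7 + 11.5 + 7 + 2.5 + 1 + 7 + 7 = 45.5
(Check: W+ + W- = 78 should equal n(n+1)/2 = 78.)
Step 4: Test statistic W = min(W+, W-) = 32.5.
Step 5: Ties in |d|, so use the tie-corrected normal approximation.
        E[W] = n(n+1)/4 = 12*13/4 = 39.
        Tie groups: |d|=3 (t=2), |d|=5 (t=5), |d|=8 (t=2); sum(t^3 - t) = 132.
        Var[W] = n(n+1)(2n+1)/24 - sum(t^3-t)/48 = 3900/24 - 132/48 = 159.75.
        z = (W - E[W]) / sqrt(Var[W]) = (32.5 - 39) / 12.6392 = -0.5143.
        Two-sided p = 2*Phi(z) = 0.607062.
Step 6: alpha = 0.05. fail to reject H0.

W+ = 32.5, W- = 45.5, W = min = 32.5, p = 0.607062, fail to reject H0.


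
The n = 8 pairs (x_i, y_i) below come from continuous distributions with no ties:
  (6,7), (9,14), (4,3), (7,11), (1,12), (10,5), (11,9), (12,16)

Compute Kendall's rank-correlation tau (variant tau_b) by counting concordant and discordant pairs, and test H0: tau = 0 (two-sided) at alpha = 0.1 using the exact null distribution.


Step 1: Enumerate the 28 unordered pairs (i,j) with i<j and classify each by sign(x_j-x_i) * sign(y_j-y_i).
  (1,2):dx=+3,dy=+7->C; (1,3):dx=-2,dy=-4->C; (1,4):dx=+1,dy=+4->C; (1,5):dx=-5,dy=+5->D
  (1,6):dx=+4,dy=-2->D; (1,7):dx=+5,dy=+2->C; (1,8):dx=+6,dy=+9->C; (2,3):dx=-5,dy=-11->C
  (2,4):dx=-2,dy=-3->C; (2,5):dx=-8,dy=-2->C; (2,6):dx=+1,dy=-9->D; (2,7):dx=+2,dy=-5->D
  (2,8):dx=+3,dy=+2->C; (3,4):dx=+3,dy=+8->C; (3,5):dx=-3,dy=+9->D; (3,6):dx=+6,dy=+2->C
  (3,7):dx=+7,dy=+6->C; (3,8):dx=+8,dy=+13->C; (4,5):dx=-6,dy=+1->D; (4,6):dx=+3,dy=-6->D
  (4,7):dx=+4,dy=-2->D; (4,8):dx=+5,dy=+5->C; (5,6):dx=+9,dy=-7->D; (5,7):dx=+10,dy=-3->D
  (5,8):dx=+11,dy=+4->C; (6,7):dx=+1,dy=+4->C; (6,8):dx=+2,dy=+11->C; (7,8):dx=+1,dy=+7->C
Step 2: C = 18, D = 10, total pairs = 28.
Step 3: tau = (C - D)/(n(n-1)/2) = (18 - 10)/28 = 0.285714.
Step 4: Exact two-sided p-value (enumerate n! = 40320 permutations of y under H0): p = 0.398760.
Step 5: alpha = 0.1. fail to reject H0.

tau_b = 0.2857 (C=18, D=10), p = 0.398760, fail to reject H0.


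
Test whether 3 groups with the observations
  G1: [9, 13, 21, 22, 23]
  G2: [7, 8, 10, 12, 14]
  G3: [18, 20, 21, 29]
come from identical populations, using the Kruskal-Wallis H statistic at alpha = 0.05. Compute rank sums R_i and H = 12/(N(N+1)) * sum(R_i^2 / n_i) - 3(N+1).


Step 1: Combine all N = 14 observations and assign midranks.
sorted (value, group, rank): (7,G2,1), (8,G2,2), (9,G1,3), (10,G2,4), (12,G2,5), (13,G1,6), (14,G2,7), (18,G3,8), (20,G3,9), (21,G1,10.5), (21,G3,10.5), (22,G1,12), (23,G1,13), (29,G3,14)
Step 2: Sum ranks within each group.
R_1 = 44.5 (n_1 = 5)
R_2 = 19 (n_2 = 5)
R_3 = 41.5 (n_3 = 4)
Step 3: H = 12/(N(N+1)) * sum(R_i^2/n_i) - 3(N+1)
     = 12/(14*15) * (44.5^2/5 + 19^2/5 + 41.5^2/4) - 3*15
     = 0.057143 * 898.812 - 45
     = 6.360714.
Step 4: Ties present; correction factor C = 1 - 6/(14^3 - 14) = 0.997802. Corrected H = 6.360714 / 0.997802 = 6.374725.
Step 5: Under H0, H ~ chi^2(2); p-value = 0.041281.
Step 6: alpha = 0.05. reject H0.

H = 6.3747, df = 2, p = 0.041281, reject H0.


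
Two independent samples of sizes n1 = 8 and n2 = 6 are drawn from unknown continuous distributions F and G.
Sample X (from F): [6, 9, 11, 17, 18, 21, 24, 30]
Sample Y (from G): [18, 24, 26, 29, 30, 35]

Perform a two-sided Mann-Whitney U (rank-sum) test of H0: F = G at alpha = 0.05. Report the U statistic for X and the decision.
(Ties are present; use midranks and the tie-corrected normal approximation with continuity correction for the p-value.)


Step 1: Combine and sort all 14 observations; assign midranks.
sorted (value, group): (6,X), (9,X), (11,X), (17,X), (18,X), (18,Y), (21,X), (24,X), (24,Y), (26,Y), (29,Y), (30,X), (30,Y), (35,Y)
ranks: 6->1, 9->2, 11->3, 17->4, 18->5.5, 18->5.5, 21->7, 24->8.5, 24->8.5, 26->10, 29->11, 30->12.5, 30->12.5, 35->14
Step 2: Rank sum for X: R1 = 1 + 2 + 3 + 4 + 5.5 + 7 + 8.5 + 12.5 = 43.5.
Step 3: U_X = R1 - n1(n1+1)/2 = 43.5 - 8*9/2 = 43.5 - 36 = 7.5.
       U_Y = n1*n2 - U_X = 48 - 7.5 = 40.5.
Step 4: Ties are present, so use the tie-corrected normal approximation (with continuity correction) for the p-value.
Step 5: p-value = 0.038225; compare to alpha = 0.05. reject H0.

U_X = 7.5, p = 0.038225, reject H0 at alpha = 0.05.


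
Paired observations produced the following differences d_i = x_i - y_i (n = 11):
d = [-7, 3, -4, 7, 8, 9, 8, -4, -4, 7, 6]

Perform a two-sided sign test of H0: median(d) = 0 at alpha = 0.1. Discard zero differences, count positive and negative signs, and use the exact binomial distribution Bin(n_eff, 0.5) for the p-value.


Step 1: Discard zero differences. Original n = 11; n_eff = number of nonzero differences = 11.
Nonzero differences (with sign): -7, +3, -4, +7, +8, +9, +8, -4, -4, +7, +6
Step 2: Count signs: positive = 7, negative = 4.
Step 3: Under H0: P(positive) = 0.5, so the number of positives S ~ Bin(11, 0.5).
Step 4: Two-sided exact p-value = sum of Bin(11,0.5) probabilities at or below the observed probability = 0.548828.
Step 5: alpha = 0.1. fail to reject H0.

n_eff = 11, pos = 7, neg = 4, p = 0.548828, fail to reject H0.


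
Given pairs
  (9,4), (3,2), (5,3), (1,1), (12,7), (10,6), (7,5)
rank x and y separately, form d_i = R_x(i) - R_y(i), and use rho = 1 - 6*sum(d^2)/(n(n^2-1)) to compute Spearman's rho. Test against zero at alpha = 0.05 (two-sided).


Step 1: Rank x and y separately (midranks; no ties here).
rank(x): 9->5, 3->2, 5->3, 1->1, 12->7, 10->6, 7->4
rank(y): 4->4, 2->2, 3->3, 1->1, 7->7, 6->6, 5->5
Step 2: d_i = R_x(i) - R_y(i); compute d_i^2.
  (5-4)^2=1, (2-2)^2=0, (3-3)^2=0, (1-1)^2=0, (7-7)^2=0, (6-6)^2=0, (4-5)^2=1
sum(d^2) = 2.
Step 3: rho = 1 - 6*2 / (7*(7^2 - 1)) = 1 - 12/336 = 0.964286.
Step 4: Under H0, t = rho * sqrt((n-2)/(1-rho^2)) = 8.1408 ~ t(5).
Step 5: Two-sided p-value from the t-distribution with 5 df = 0.000454.
Step 6: alpha = 0.05. reject H0.

rho = 0.9643, p = 0.000454, reject H0 at alpha = 0.05.


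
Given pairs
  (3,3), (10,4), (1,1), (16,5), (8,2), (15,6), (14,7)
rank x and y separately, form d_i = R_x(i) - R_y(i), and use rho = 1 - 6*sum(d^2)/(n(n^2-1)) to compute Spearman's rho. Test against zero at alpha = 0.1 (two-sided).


Step 1: Rank x and y separately (midranks; no ties here).
rank(x): 3->2, 10->4, 1->1, 16->7, 8->3, 15->6, 14->5
rank(y): 3->3, 4->4, 1->1, 5->5, 2->2, 6->6, 7->7
Step 2: d_i = R_x(i) - R_y(i); compute d_i^2.
  (2-3)^2=1, (4-4)^2=0, (1-1)^2=0, (7-5)^2=4, (3-2)^2=1, (6-6)^2=0, (5-7)^2=4
sum(d^2) = 10.
Step 3: rho = 1 - 6*10 / (7*(7^2 - 1)) = 1 - 60/336 = 0.821429.
Step 4: Under H0, t = rho * sqrt((n-2)/(1-rho^2)) = 3.2206 ~ t(5).
Step 5: Two-sided p-value from the t-distribution with 5 df = 0.023449.
Step 6: alpha = 0.1. reject H0.

rho = 0.8214, p = 0.023449, reject H0 at alpha = 0.1.


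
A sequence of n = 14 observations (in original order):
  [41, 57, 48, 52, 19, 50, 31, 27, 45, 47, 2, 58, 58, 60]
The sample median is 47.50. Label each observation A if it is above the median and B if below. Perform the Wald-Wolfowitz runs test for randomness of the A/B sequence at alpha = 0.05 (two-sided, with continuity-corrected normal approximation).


Step 1: Compute median = 47.50; label A = above, B = below.
Labels in order: BAAABABBBBBAAA  (n_A = 7, n_B = 7)
Step 2: Count runs R = 6.
Step 3: Under H0 (random ordering), E[R] = 2*n_A*n_B/(n_A+n_B) + 1 = 2*7*7/14 + 1 = 8.0000.
        Var[R] = 2*n_A*n_B*(2*n_A*n_B - n_A - n_B) / ((n_A+n_B)^2 * (n_A+n_B-1)) = 8232/2548 = 3.2308.
        SD[R] = 1.7974.
Step 4: Continuity-corrected z = (R + 0.5 - E[R]) / SD[R] = (6 + 0.5 - 8.0000) / 1.7974 = -0.8345.
Step 5: Two-sided p-value via normal approximation = 2*(1 - Phi(|z|)) = 0.403986.
Step 6: alpha = 0.05. fail to reject H0.

R = 6, z = -0.8345, p = 0.403986, fail to reject H0.


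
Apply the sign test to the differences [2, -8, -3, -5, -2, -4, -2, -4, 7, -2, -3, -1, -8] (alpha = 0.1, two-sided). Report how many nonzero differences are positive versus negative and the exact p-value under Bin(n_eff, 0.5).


Step 1: Discard zero differences. Original n = 13; n_eff = number of nonzero differences = 13.
Nonzero differences (with sign): +2, -8, -3, -5, -2, -4, -2, -4, +7, -2, -3, -1, -8
Step 2: Count signs: positive = 2, negative = 11.
Step 3: Under H0: P(positive) = 0.5, so the number of positives S ~ Bin(13, 0.5).
Step 4: Two-sided exact p-value = sum of Bin(13,0.5) probabilities at or below the observed probability = 0.022461.
Step 5: alpha = 0.1. reject H0.

n_eff = 13, pos = 2, neg = 11, p = 0.022461, reject H0.


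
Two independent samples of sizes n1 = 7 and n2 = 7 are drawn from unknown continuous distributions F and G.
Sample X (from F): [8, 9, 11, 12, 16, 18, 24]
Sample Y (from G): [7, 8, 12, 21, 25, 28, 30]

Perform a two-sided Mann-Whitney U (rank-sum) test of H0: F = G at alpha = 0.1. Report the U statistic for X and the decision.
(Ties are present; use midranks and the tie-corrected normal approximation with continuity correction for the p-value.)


Step 1: Combine and sort all 14 observations; assign midranks.
sorted (value, group): (7,Y), (8,X), (8,Y), (9,X), (11,X), (12,X), (12,Y), (16,X), (18,X), (21,Y), (24,X), (25,Y), (28,Y), (30,Y)
ranks: 7->1, 8->2.5, 8->2.5, 9->4, 11->5, 12->6.5, 12->6.5, 16->8, 18->9, 21->10, 24->11, 25->12, 28->13, 30->14
Step 2: Rank sum for X: R1 = 2.5 + 4 + 5 + 6.5 + 8 + 9 + 11 = 46.
Step 3: U_X = R1 - n1(n1+1)/2 = 46 - 7*8/2 = 46 - 28 = 18.
       U_Y = n1*n2 - U_X = 49 - 18 = 31.
Step 4: Ties are present, so use the tie-corrected normal approximation (with continuity correction) for the p-value.
Step 5: p-value = 0.442284; compare to alpha = 0.1. fail to reject H0.

U_X = 18, p = 0.442284, fail to reject H0 at alpha = 0.1.


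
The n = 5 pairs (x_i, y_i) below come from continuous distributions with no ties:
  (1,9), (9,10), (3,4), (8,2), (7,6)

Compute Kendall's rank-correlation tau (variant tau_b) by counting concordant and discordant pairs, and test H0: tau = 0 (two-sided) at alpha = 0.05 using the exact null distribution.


Step 1: Enumerate the 10 unordered pairs (i,j) with i<j and classify each by sign(x_j-x_i) * sign(y_j-y_i).
  (1,2):dx=+8,dy=+1->C; (1,3):dx=+2,dy=-5->D; (1,4):dx=+7,dy=-7->D; (1,5):dx=+6,dy=-3->D
  (2,3):dx=-6,dy=-6->C; (2,4):dx=-1,dy=-8->C; (2,5):dx=-2,dy=-4->C; (3,4):dx=+5,dy=-2->D
  (3,5):dx=+4,dy=+2->C; (4,5):dx=-1,dy=+4->D
Step 2: C = 5, D = 5, total pairs = 10.
Step 3: tau = (C - D)/(n(n-1)/2) = (5 - 5)/10 = 0.000000.
Step 4: Exact two-sided p-value (enumerate n! = 120 permutations of y under H0): p = 1.000000.
Step 5: alpha = 0.05. fail to reject H0.

tau_b = 0.0000 (C=5, D=5), p = 1.000000, fail to reject H0.


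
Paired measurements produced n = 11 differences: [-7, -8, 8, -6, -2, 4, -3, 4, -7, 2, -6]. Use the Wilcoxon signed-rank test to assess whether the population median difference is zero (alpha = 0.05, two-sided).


Step 1: Drop any zero differences (none here) and take |d_i|.
|d| = [7, 8, 8, 6, 2, 4, 3, 4, 7, 2, 6]
Step 2: Midrank |d_i| (ties get averaged ranks).
ranks: |7|->8.5, |8|->10.5, |8|->10.5, |6|->6.5, |2|->1.5, |4|->4.5, |3|->3, |4|->4.5, |7|->8.5, |2|->1.5, |6|->6.5
Step 3: Attach original signs; sum ranks with positive sign and with negative sign.
W+ = 10.5 + 4.5 + 4.5 + 1.5 = 21
W- = 8.5 + 10.5 + 6.5 + 1.5 + 3 + 8.5 + 6.5 = 45
(Check: W+ + W- = 66 should equal n(n+1)/2 = 66.)
Step 4: Test statistic W = min(W+, W-) = 21.
Step 5: Ties in |d|, so use the tie-corrected normal approximation.
        E[W] = n(n+1)/4 = 11*12/4 = 33.
        Tie groups: |d|=2 (t=2), |d|=4 (t=2), |d|=6 (t=2), |d|=7 (t=2), |d|=8 (t=2); sum(t^3 - t) = 30.
        Var[W] = n(n+1)(2n+1)/24 - sum(t^3-t)/48 = 3036/24 - 30/48 = 125.875.
        z = (W - E[W]) / sqrt(Var[W]) = (21 - 33) / 11.2194 = -1.0696.
        Two-sided p = 2*Phi(z) = 0.284810.
Step 6: alpha = 0.05. fail to reject H0.

W+ = 21, W- = 45, W = min = 21, p = 0.284810, fail to reject H0.


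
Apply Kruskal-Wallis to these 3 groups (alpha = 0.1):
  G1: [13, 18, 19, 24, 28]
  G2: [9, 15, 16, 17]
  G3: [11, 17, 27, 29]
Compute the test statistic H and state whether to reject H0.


Step 1: Combine all N = 13 observations and assign midranks.
sorted (value, group, rank): (9,G2,1), (11,G3,2), (13,G1,3), (15,G2,4), (16,G2,5), (17,G2,6.5), (17,G3,6.5), (18,G1,8), (19,G1,9), (24,G1,10), (27,G3,11), (28,G1,12), (29,G3,13)
Step 2: Sum ranks within each group.
R_1 = 42 (n_1 = 5)
R_2 = 16.5 (n_2 = 4)
R_3 = 32.5 (n_3 = 4)
Step 3: H = 12/(N(N+1)) * sum(R_i^2/n_i) - 3(N+1)
     = 12/(13*14) * (42^2/5 + 16.5^2/4 + 32.5^2/4) - 3*14
     = 0.065934 * 684.925 - 42
     = 3.159890.
Step 4: Ties present; correction factor C = 1 - 6/(13^3 - 13) = 0.997253. Corrected H = 3.159890 / 0.997253 = 3.168595.
Step 5: Under H0, H ~ chi^2(2); p-value = 0.205092.
Step 6: alpha = 0.1. fail to reject H0.

H = 3.1686, df = 2, p = 0.205092, fail to reject H0.


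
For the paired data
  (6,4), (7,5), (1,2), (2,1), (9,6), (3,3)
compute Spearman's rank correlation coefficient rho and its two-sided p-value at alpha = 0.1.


Step 1: Rank x and y separately (midranks; no ties here).
rank(x): 6->4, 7->5, 1->1, 2->2, 9->6, 3->3
rank(y): 4->4, 5->5, 2->2, 1->1, 6->6, 3->3
Step 2: d_i = R_x(i) - R_y(i); compute d_i^2.
  (4-4)^2=0, (5-5)^2=0, (1-2)^2=1, (2-1)^2=1, (6-6)^2=0, (3-3)^2=0
sum(d^2) = 2.
Step 3: rho = 1 - 6*2 / (6*(6^2 - 1)) = 1 - 12/210 = 0.942857.
Step 4: Under H0, t = rho * sqrt((n-2)/(1-rho^2)) = 5.6595 ~ t(4).
Step 5: Two-sided p-value from the t-distribution with 4 df = 0.004805.
Step 6: alpha = 0.1. reject H0.

rho = 0.9429, p = 0.004805, reject H0 at alpha = 0.1.


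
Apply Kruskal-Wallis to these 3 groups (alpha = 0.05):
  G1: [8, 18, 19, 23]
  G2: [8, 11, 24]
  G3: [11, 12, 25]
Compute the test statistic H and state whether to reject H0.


Step 1: Combine all N = 10 observations and assign midranks.
sorted (value, group, rank): (8,G1,1.5), (8,G2,1.5), (11,G2,3.5), (11,G3,3.5), (12,G3,5), (18,G1,6), (19,G1,7), (23,G1,8), (24,G2,9), (25,G3,10)
Step 2: Sum ranks within each group.
R_1 = 22.5 (n_1 = 4)
R_2 = 14 (n_2 = 3)
R_3 = 18.5 (n_3 = 3)
Step 3: H = 12/(N(N+1)) * sum(R_i^2/n_i) - 3(N+1)
     = 12/(10*11) * (22.5^2/4 + 14^2/3 + 18.5^2/3) - 3*11
     = 0.109091 * 305.979 - 33
     = 0.379545.
Step 4: Ties present; correction factor C = 1 - 12/(10^3 - 10) = 0.987879. Corrected H = 0.379545 / 0.987879 = 0.384202.
Step 5: Under H0, H ~ chi^2(2); p-value = 0.825223.
Step 6: alpha = 0.05. fail to reject H0.

H = 0.3842, df = 2, p = 0.825223, fail to reject H0.


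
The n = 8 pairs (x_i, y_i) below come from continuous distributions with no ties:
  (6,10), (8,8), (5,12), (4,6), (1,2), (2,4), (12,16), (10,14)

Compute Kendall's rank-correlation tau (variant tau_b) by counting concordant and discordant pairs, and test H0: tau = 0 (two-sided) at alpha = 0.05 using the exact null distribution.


Step 1: Enumerate the 28 unordered pairs (i,j) with i<j and classify each by sign(x_j-x_i) * sign(y_j-y_i).
  (1,2):dx=+2,dy=-2->D; (1,3):dx=-1,dy=+2->D; (1,4):dx=-2,dy=-4->C; (1,5):dx=-5,dy=-8->C
  (1,6):dx=-4,dy=-6->C; (1,7):dx=+6,dy=+6->C; (1,8):dx=+4,dy=+4->C; (2,3):dx=-3,dy=+4->D
  (2,4):dx=-4,dy=-2->C; (2,5):dx=-7,dy=-6->C; (2,6):dx=-6,dy=-4->C; (2,7):dx=+4,dy=+8->C
  (2,8):dx=+2,dy=+6->C; (3,4):dx=-1,dy=-6->C; (3,5):dx=-4,dy=-10->C; (3,6):dx=-3,dy=-8->C
  (3,7):dx=+7,dy=+4->C; (3,8):dx=+5,dy=+2->C; (4,5):dx=-3,dy=-4->C; (4,6):dx=-2,dy=-2->C
  (4,7):dx=+8,dy=+10->C; (4,8):dx=+6,dy=+8->C; (5,6):dx=+1,dy=+2->C; (5,7):dx=+11,dy=+14->C
  (5,8):dx=+9,dy=+12->C; (6,7):dx=+10,dy=+12->C; (6,8):dx=+8,dy=+10->C; (7,8):dx=-2,dy=-2->C
Step 2: C = 25, D = 3, total pairs = 28.
Step 3: tau = (C - D)/(n(n-1)/2) = (25 - 3)/28 = 0.785714.
Step 4: Exact two-sided p-value (enumerate n! = 40320 permutations of y under H0): p = 0.005506.
Step 5: alpha = 0.05. reject H0.

tau_b = 0.7857 (C=25, D=3), p = 0.005506, reject H0.
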